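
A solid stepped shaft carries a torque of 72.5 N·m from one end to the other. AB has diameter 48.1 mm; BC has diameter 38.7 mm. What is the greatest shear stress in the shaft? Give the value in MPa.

6.37 MPa

Under the same torque, τ_max = 16T/(πd³) is largest where d is smallest — segment BC (d = 38.7 mm).
τ_max = 16·72.50/(π·(0.0387)³) = 6.371×10^6 Pa.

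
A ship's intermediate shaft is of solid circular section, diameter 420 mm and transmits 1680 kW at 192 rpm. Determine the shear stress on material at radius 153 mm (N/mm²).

ω = 2π·192/60 = 20.11 rad/s, so T = P/ω = 1680×10³ / 20.11 = 83560 N·m.
J = πd⁴/32 = π(0.420)⁴/32 = 3.055×10^-3 m⁴.
Shear stress varies linearly with radius: τ = T·r/J = 83560 × 0.153 / 3.055×10^-3 = 4.185×10^6 Pa.

4.18 N/mm²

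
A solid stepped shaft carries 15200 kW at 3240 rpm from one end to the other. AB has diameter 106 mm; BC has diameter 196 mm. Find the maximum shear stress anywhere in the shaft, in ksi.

27.8 ksi

ω = 2π·3240/60 = 339.3 rad/s, so T = P/ω = 15200×10³ / 339.3 = 44800 N·m.
Under the same torque, τ_max = 16T/(πd³) is largest where d is smallest — segment AB (d = 106 mm).
τ_max = 16·44800/(π·(0.106)³) = 1.916×10^8 Pa.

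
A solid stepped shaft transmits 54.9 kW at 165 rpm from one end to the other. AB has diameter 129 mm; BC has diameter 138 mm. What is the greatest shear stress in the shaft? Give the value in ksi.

1.09 ksi

ω = 2π·165/60 = 17.28 rad/s, so T = P/ω = 54.9×10³ / 17.28 = 3177 N·m.
Under the same torque, τ_max = 16T/(πd³) is largest where d is smallest — segment AB (d = 129 mm).
τ_max = 16·3177/(π·(0.129)³) = 7.538×10^6 Pa.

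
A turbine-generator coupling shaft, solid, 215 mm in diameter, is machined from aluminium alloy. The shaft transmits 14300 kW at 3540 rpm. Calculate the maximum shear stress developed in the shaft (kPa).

19800 kPa

ω = 2π·3540/60 = 370.7 rad/s, so T = P/ω = 14300×10³ / 370.7 = 38570 N·m.
J = πd⁴/32 = π(0.215)⁴/32 = 2.098×10^-4 m⁴.
τ_max = T·r/J = 38570 × 0.107 / 2.098×10^-4 = 1.977×10^7 Pa.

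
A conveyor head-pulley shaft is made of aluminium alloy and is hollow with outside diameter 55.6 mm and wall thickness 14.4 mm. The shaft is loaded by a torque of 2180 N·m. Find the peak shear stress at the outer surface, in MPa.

J = π(d_o⁴ − d_i⁴)/32 = π(0.0556⁴ − 0.0268⁴)/32 = 8.876×10^-7 m⁴.
τ_max = T·r/J = 2180 × 0.0278 / 8.876×10^-7 = 6.828×10^7 Pa.

68.3 MPa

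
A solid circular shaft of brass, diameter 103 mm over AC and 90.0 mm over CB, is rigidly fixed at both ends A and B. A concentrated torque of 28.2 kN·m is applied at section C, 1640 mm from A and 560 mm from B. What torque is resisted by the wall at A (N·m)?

Compatibility: T_A·a/J_AC = T_B·b/J_CB with T_A + T_B = T₀.
J_AC = 1.10×10^-5 m⁴, J_CB = 6.44×10^-6 m⁴, so T_A = T₀·(J_AC/a)/((J_AC/a)+(J_CB/b)) = 10420 N·m, T_B = 17780 N·m.

10400 N·m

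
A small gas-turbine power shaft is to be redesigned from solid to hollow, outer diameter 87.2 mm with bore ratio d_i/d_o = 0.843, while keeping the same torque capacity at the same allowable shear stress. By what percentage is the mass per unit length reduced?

Equal τ_max and T ⇒ the solid shaft needs d_s³ = d_o³(1−k⁴), so d_s = 87.2·(1−0.843⁴)^(1/3) = 68.98 mm.
Area ratio A_h/A_s = d_o²(1−k²)/d_s² = (1−k²)/(1−k⁴)^(2/3) = 0.4624.
Mass saving = 1 − 0.4624 = 53.8 %.

53.8 %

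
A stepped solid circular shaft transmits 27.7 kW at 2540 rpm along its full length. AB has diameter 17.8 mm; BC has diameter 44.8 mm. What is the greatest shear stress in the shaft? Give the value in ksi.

ω = 2π·2540/60 = 266.0 rad/s, so T = P/ω = 27.7×10³ / 266.0 = 104.1 N·m.
Under the same torque, τ_max = 16T/(πd³) is largest where d is smallest — segment AB (d = 17.8 mm).
τ_max = 16·104.1/(π·(0.0178)³) = 9.404×10^7 Pa.

13.6 ksi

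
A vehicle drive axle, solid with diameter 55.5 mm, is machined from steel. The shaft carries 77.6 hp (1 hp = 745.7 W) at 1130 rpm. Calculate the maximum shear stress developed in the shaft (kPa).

14600 kPa

ω = 2π·1130/60 = 118.3 rad/s, so T = P/ω = 77.6×745.7 / 118.3 = 489.0 N·m.
J = πd⁴/32 = π(0.0555)⁴/32 = 9.315×10^-7 m⁴.
τ_max = T·r/J = 489.0 × 0.0278 / 9.315×10^-7 = 1.457×10^7 Pa.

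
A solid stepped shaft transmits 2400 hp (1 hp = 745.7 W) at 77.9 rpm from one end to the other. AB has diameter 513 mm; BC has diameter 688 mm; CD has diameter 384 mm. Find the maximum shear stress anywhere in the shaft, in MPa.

ω = 2π·77.9/60 = 8.158 rad/s, so T = P/ω = 2400×745.7 / 8.158 = 219400 N·m.
Under the same torque, τ_max = 16T/(πd³) is largest where d is smallest — segment CD (d = 384 mm).
τ_max = 16·219400/(π·(0.384)³) = 1.973×10^7 Pa.

19.7 MPa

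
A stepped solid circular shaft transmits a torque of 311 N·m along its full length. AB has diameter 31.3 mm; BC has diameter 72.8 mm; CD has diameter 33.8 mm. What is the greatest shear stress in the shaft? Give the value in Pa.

Under the same torque, τ_max = 16T/(πd³) is largest where d is smallest — segment AB (d = 31.3 mm).
τ_max = 16·311.0/(π·(0.0313)³) = 5.165×10^7 Pa.

5.17e7 Pa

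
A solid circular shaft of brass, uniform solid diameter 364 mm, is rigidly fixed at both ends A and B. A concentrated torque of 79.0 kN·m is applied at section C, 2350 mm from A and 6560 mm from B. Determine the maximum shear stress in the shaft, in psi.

891 psi

With uniform GJ and both ends fixed, compatibility θ_AC = θ_CB gives T_A·a = T_B·b, together with T_A + T_B = T₀.
T_A = T₀·b/(a+b) = 79000·6560/8910 = 58160 N·m; T_B = 20840 N·m.
τ in each portion: τ_AC = 6.14×10^6 Pa, τ_CB = 2.20×10^6 Pa; maximum is in AC.
τ_max = T_AC·r/J = 58160·0.182/1.72×10^-3 = 6.142×10^6 Pa.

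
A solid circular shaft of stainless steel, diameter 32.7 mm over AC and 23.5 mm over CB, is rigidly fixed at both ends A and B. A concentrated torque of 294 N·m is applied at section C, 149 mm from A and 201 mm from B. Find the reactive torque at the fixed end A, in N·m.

Compatibility: T_A·a/J_AC = T_B·b/J_CB with T_A + T_B = T₀.
J_AC = 1.12×10^-7 m⁴, J_CB = 2.99×10^-8 m⁴, so T_A = T₀·(J_AC/a)/((J_AC/a)+(J_CB/b)) = 245.5 N·m, T_B = 48.54 N·m.

245 N·m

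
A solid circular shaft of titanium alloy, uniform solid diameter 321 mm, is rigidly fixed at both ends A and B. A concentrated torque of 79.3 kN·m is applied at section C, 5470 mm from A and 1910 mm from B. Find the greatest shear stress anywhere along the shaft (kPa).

9050 kPa

With uniform GJ and both ends fixed, compatibility θ_AC = θ_CB gives T_A·a = T_B·b, together with T_A + T_B = T₀.
T_A = T₀·b/(a+b) = 79300·1910/7380 = 20520 N·m; T_B = 58780 N·m.
τ in each portion: τ_AC = 3.16×10^6 Pa, τ_CB = 9.05×10^6 Pa; maximum is in CB.
τ_max = T_CB·r/J = 58780·0.161/1.04×10^-3 = 9.050×10^6 Pa.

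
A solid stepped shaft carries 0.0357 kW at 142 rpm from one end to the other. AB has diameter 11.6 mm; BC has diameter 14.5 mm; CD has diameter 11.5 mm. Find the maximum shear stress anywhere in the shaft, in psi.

1170 psi

ω = 2π·142/60 = 14.87 rad/s, so T = P/ω = 0.0357×10³ / 14.87 = 2.401 N·m.
Under the same torque, τ_max = 16T/(πd³) is largest where d is smallest — segment CD (d = 11.5 mm).
τ_max = 16·2.401/(π·(0.0115)³) = 8.039×10^6 Pa.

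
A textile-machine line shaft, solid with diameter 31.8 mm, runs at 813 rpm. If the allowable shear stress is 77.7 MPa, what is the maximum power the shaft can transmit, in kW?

J = πd⁴/32 = π(0.0318)⁴/32 = 1.004×10^-7 m⁴.
T_max = τ_allow·J/r = 7.77×10^7 × 1.004×10^-7 / 0.0159 = 490.6 N·m.
ω = 2π·813/60 = 85.14 rad/s, so P_max = T_max·ω = 4.177×10^4 W.

41.8 kW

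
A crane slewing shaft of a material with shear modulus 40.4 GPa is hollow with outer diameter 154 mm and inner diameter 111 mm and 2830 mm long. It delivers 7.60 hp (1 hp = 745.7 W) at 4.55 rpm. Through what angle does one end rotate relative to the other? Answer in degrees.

ω = 2π·4.55/60 = 0.4765 rad/s, so T = P/ω = 7.60×745.7 / 0.4765 = 11890 N·m.
J = π(d_o⁴ − d_i⁴)/32 = π(0.154⁴ − 0.111⁴)/32 = 4.031×10^-5 m⁴.
θ = T·L/(G·J) = 11890 × 2.83 / (40.4×10⁹ × 4.031×10^-5) = 0.02067 rad.

1.18°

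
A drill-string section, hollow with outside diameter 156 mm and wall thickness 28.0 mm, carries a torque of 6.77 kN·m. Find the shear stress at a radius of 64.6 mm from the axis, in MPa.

J = π(d_o⁴ − d_i⁴)/32 = π(0.156⁴ − 0.100⁴)/32 = 4.833×10^-5 m⁴.
Shear stress varies linearly with radius: τ = T·r/J = 6770 × 0.0646 / 4.833×10^-5 = 9.050×10^6 Pa.

9.05 MPa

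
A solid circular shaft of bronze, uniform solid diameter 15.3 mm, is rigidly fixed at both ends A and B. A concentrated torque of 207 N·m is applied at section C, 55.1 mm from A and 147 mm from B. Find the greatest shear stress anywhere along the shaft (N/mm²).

214 N/mm²

With uniform GJ and both ends fixed, compatibility θ_AC = θ_CB gives T_A·a = T_B·b, together with T_A + T_B = T₀.
T_A = T₀·b/(a+b) = 207.0·147/202.1 = 150.6 N·m; T_B = 56.44 N·m.
τ in each portion: τ_AC = 2.14×10^8 Pa, τ_CB = 8.03×10^7 Pa; maximum is in AC.
τ_max = T_AC·r/J = 150.6·0.00765/5.38×10^-9 = 2.141×10^8 Pa.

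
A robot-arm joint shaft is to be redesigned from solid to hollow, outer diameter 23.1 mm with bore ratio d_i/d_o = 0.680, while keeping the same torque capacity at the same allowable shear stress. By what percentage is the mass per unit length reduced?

Equal τ_max and T ⇒ the solid shaft needs d_s³ = d_o³(1−k⁴), so d_s = 23.1·(1−0.680⁴)^(1/3) = 21.32 mm.
Area ratio A_h/A_s = d_o²(1−k²)/d_s² = (1−k²)/(1−k⁴)^(2/3) = 0.6311.
Mass saving = 1 − 0.6311 = 36.9 %.

36.9 %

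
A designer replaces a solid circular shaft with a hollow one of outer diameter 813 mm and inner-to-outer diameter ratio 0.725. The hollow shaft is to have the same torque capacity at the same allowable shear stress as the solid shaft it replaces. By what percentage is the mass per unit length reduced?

Equal τ_max and T ⇒ the solid shaft needs d_s³ = d_o³(1−k⁴), so d_s = 813·(1−0.725⁴)^(1/3) = 729.9 mm.
Area ratio A_h/A_s = d_o²(1−k²)/d_s² = (1−k²)/(1−k⁴)^(2/3) = 0.5885.
Mass saving = 1 − 0.5885 = 41.2 %.

41.2 %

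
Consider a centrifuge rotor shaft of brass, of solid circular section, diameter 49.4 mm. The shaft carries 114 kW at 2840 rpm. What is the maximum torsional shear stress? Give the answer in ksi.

ω = 2π·2840/60 = 297.4 rad/s, so T = P/ω = 114×10³ / 297.4 = 383.3 N·m.
J = πd⁴/32 = π(0.0494)⁴/32 = 5.847×10^-7 m⁴.
τ_max = T·r/J = 383.3 × 0.0247 / 5.847×10^-7 = 1.619×10^7 Pa.

2.35 ksi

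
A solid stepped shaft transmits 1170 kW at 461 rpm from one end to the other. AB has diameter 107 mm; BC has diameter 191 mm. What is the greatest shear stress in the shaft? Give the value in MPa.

ω = 2π·461/60 = 48.28 rad/s, so T = P/ω = 1170×10³ / 48.28 = 24240 N·m.
Under the same torque, τ_max = 16T/(πd³) is largest where d is smallest — segment AB (d = 107 mm).
τ_max = 16·24240/(π·(0.107)³) = 1.008×10^8 Pa.

101 MPa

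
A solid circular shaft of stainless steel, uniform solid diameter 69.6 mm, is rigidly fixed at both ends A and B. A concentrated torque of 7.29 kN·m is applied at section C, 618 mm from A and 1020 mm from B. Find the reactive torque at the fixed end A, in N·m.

4540 N·m

With uniform GJ and both ends fixed, compatibility θ_AC = θ_CB gives T_A·a = T_B·b, together with T_A + T_B = T₀.
T_A = T₀·b/(a+b) = 7290·1020/1638 = 4540 N·m; T_B = 2750 N·m.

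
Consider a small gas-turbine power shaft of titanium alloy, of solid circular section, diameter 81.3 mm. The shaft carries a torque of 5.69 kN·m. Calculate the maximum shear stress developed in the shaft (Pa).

5.39e7 Pa

J = πd⁴/32 = π(0.0813)⁴/32 = 4.289×10^-6 m⁴.
τ_max = T·r/J = 5690 × 0.0406 / 4.289×10^-6 = 5.393×10^7 Pa.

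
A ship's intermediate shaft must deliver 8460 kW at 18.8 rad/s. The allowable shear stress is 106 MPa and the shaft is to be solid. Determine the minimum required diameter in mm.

ω = 18.8 rad/s, so T = P/ω = 8460×10³ / 18.80 = 450000 N·m.
For a solid shaft τ_max = 16T/(πd³), so d = (16T/(π τ_allow))^(1/3) = (16·450000/(π·1.06×10^8))^(1/3) = 0.2786 m.

279 mm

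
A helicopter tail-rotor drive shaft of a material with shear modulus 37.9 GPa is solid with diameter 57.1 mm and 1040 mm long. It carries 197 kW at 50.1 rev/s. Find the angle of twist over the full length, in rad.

ω = 2π·50.1 = 314.8 rad/s, so T = P/ω = 197×10³ / 314.8 = 625.8 N·m.
J = πd⁴/32 = π(0.0571)⁴/32 = 1.044×10^-6 m⁴.
θ = T·L/(G·J) = 625.8 × 1.04 / (37.9×10⁹ × 1.044×10^-6) = 0.01646 rad.

0.0165 rad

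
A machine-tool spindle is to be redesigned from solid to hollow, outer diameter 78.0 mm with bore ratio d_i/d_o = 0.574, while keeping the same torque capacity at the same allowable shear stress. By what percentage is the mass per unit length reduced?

27.6 %

Equal τ_max and T ⇒ the solid shaft needs d_s³ = d_o³(1−k⁴), so d_s = 78.0·(1−0.574⁴)^(1/3) = 75.07 mm.
Area ratio A_h/A_s = d_o²(1−k²)/d_s² = (1−k²)/(1−k⁴)^(2/3) = 0.7239.
Mass saving = 1 − 0.7239 = 27.6 %.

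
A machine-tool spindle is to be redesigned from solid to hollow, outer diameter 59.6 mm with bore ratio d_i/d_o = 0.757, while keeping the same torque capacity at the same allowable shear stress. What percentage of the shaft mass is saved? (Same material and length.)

44.3 %

Equal τ_max and T ⇒ the solid shaft needs d_s³ = d_o³(1−k⁴), so d_s = 59.6·(1−0.757⁴)^(1/3) = 52.19 mm.
Area ratio A_h/A_s = d_o²(1−k²)/d_s² = (1−k²)/(1−k⁴)^(2/3) = 0.5567.
Mass saving = 1 − 0.5567 = 44.3 %.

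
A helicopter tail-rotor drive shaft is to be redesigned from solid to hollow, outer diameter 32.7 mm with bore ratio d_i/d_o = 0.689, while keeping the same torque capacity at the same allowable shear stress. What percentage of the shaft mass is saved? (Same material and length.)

37.7 %

Equal τ_max and T ⇒ the solid shaft needs d_s³ = d_o³(1−k⁴), so d_s = 32.7·(1−0.689⁴)^(1/3) = 30.03 mm.
Area ratio A_h/A_s = d_o²(1−k²)/d_s² = (1−k²)/(1−k⁴)^(2/3) = 0.6228.
Mass saving = 1 − 0.6228 = 37.7 %.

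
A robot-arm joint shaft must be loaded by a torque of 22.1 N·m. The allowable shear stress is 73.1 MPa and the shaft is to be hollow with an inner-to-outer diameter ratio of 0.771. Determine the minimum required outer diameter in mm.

For a hollow shaft with d_i/d_o = 0.771: τ_max = 16T/(π d_o³ (1−k⁴)), so d_o = [16T/(π τ_allow (1−k⁴))]^(1/3) = [16·22.10/(π·7.31×10^7·0.6466)]^(1/3) = 0.01335 m.

13.4 mm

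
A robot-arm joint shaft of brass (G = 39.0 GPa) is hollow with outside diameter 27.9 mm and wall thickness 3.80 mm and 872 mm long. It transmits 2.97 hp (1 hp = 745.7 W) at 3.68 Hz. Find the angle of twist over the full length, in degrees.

ω = 2π·3.68 = 23.12 rad/s, so T = P/ω = 2.97×745.7 / 23.12 = 95.78 N·m.
J = π(d_o⁴ − d_i⁴)/32 = π(0.0279⁴ − 0.0203⁴)/32 = 4.281×10^-8 m⁴.
θ = T·L/(G·J) = 95.78 × 0.872 / (39.0×10⁹ × 4.281×10^-8) = 0.05002 rad.

2.87°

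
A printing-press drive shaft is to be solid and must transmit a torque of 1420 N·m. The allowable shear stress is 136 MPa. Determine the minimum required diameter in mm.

37.6 mm

For a solid shaft τ_max = 16T/(πd³), so d = (16T/(π τ_allow))^(1/3) = (16·1420/(π·1.36×10^8))^(1/3) = 0.03760 m.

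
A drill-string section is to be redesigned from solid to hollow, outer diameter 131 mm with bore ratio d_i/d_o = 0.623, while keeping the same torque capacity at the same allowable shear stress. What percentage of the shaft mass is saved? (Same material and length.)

Equal τ_max and T ⇒ the solid shaft needs d_s³ = d_o³(1−k⁴), so d_s = 131·(1−0.623⁴)^(1/3) = 124.1 mm.
Area ratio A_h/A_s = d_o²(1−k²)/d_s² = (1−k²)/(1−k⁴)^(2/3) = 0.6822.
Mass saving = 1 − 0.6822 = 31.8 %.

31.8 %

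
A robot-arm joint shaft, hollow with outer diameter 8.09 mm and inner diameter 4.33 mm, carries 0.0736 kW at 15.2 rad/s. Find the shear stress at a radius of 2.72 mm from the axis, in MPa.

ω = 15.2 rad/s, so T = P/ω = 0.0736×10³ / 15.20 = 4.842 N·m.
J = π(d_o⁴ − d_i⁴)/32 = π(0.00809⁴ − 0.00433⁴)/32 = 3.860×10^-10 m⁴.
Shear stress varies linearly with radius: τ = T·r/J = 4.842 × 0.00272 / 3.860×10^-10 = 3.412×10^7 Pa.

34.1 MPa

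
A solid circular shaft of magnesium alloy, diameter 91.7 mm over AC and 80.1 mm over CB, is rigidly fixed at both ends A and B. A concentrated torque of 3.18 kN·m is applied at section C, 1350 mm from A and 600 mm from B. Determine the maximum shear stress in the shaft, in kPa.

Compatibility: T_A·a/J_AC = T_B·b/J_CB with T_A + T_B = T₀.
J_AC = 6.94×10^-6 m⁴, J_CB = 4.04×10^-6 m⁴, so T_A = T₀·(J_AC/a)/((J_AC/a)+(J_CB/b)) = 1377 N·m, T_B = 1803 N·m.
τ in each portion: τ_AC = 9.09×10^6 Pa, τ_CB = 1.79×10^7 Pa; maximum is in CB.
τ_max = T_CB·r/J = 1803·0.0400/4.04×10^-6 = 1.787×10^7 Pa.

17900 kPa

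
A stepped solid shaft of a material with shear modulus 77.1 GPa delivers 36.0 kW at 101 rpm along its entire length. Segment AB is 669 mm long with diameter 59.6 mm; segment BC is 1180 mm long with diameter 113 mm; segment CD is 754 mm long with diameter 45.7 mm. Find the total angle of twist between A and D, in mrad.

105 mrad

ω = 2π·101/60 = 10.58 rad/s, so T = P/ω = 36.0×10³ / 10.58 = 3404 N·m.
J_AB = π(0.0596)⁴/32 = 1.24×10^-6 m⁴; J_BC = π(0.113)⁴/32 = 1.60×10^-5 m⁴; J_CD = π(0.0457)⁴/32 = 4.28×10^-7 m⁴.
θ = (T/G)·Σ L_i/J_i = (3404/77.1×10⁹)·(0.669/1.24×10^-6 + 1.18/1.60×10^-5 + 0.754/4.28×10^-7) = 0.1048 rad.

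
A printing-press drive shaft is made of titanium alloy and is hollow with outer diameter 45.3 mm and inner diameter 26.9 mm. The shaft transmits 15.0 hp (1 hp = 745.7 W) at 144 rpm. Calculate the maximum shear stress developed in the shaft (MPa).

ω = 2π·144/60 = 15.08 rad/s, so T = P/ω = 15.0×745.7 / 15.08 = 741.8 N·m.
J = π(d_o⁴ − d_i⁴)/32 = π(0.0453⁴ − 0.0269⁴)/32 = 3.620×10^-7 m⁴.
τ_max = T·r/J = 741.8 × 0.0226 / 3.620×10^-7 = 4.641×10^7 Pa.

46.4 MPa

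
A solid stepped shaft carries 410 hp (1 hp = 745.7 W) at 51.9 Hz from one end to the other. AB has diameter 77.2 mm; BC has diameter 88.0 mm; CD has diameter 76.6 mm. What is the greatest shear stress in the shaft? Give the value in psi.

1540 psi

ω = 2π·51.9 = 326.1 rad/s, so T = P/ω = 410×745.7 / 326.1 = 937.6 N·m.
Under the same torque, τ_max = 16T/(πd³) is largest where d is smallest — segment CD (d = 76.6 mm).
τ_max = 16·937.6/(π·(0.0766)³) = 1.062×10^7 Pa.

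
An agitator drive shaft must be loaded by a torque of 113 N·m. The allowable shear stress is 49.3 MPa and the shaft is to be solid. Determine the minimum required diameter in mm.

For a solid shaft τ_max = 16T/(πd³), so d = (16T/(π τ_allow))^(1/3) = (16·113.0/(π·4.93×10^7))^(1/3) = 0.02268 m.

22.7 mm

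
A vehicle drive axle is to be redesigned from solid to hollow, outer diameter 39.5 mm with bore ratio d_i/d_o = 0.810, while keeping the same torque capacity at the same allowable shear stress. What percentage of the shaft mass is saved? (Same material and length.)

Equal τ_max and T ⇒ the solid shaft needs d_s³ = d_o³(1−k⁴), so d_s = 39.5·(1−0.810⁴)^(1/3) = 32.74 mm.
Area ratio A_h/A_s = d_o²(1−k²)/d_s² = (1−k²)/(1−k⁴)^(2/3) = 0.5005.
Mass saving = 1 − 0.5005 = 49.9 %.

49.9 %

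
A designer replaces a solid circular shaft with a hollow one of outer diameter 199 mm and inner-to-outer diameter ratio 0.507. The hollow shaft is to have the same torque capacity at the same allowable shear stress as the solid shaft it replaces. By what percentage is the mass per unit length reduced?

Equal τ_max and T ⇒ the solid shaft needs d_s³ = d_o³(1−k⁴), so d_s = 199·(1−0.507⁴)^(1/3) = 194.5 mm.
Area ratio A_h/A_s = d_o²(1−k²)/d_s² = (1−k²)/(1−k⁴)^(2/3) = 0.7776.
Mass saving = 1 − 0.7776 = 22.2 %.

22.2 %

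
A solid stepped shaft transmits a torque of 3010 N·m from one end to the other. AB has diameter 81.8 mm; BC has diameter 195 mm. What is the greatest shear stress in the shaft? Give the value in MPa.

Under the same torque, τ_max = 16T/(πd³) is largest where d is smallest — segment AB (d = 81.8 mm).
τ_max = 16·3010/(π·(0.0818)³) = 2.801×10^7 Pa.

28.0 MPa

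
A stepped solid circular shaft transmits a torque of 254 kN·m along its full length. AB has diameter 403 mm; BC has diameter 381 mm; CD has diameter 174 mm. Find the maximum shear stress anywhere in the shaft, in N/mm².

Under the same torque, τ_max = 16T/(πd³) is largest where d is smallest — segment CD (d = 174 mm).
τ_max = 16·254000/(π·(0.174)³) = 2.456×10^8 Pa.

246 N/mm²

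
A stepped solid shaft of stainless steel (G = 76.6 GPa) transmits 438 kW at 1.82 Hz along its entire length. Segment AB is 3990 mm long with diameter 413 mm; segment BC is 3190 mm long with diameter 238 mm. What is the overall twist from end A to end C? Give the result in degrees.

0.330°

ω = 2π·1.82 = 11.44 rad/s, so T = P/ω = 438×10³ / 11.44 = 38300 N·m.
J_AB = π(0.413)⁴/32 = 2.86×10^-3 m⁴; J_BC = π(0.238)⁴/32 = 3.15×10^-4 m⁴.
θ = (T/G)·Σ L_i/J_i = (38300/76.6×10⁹)·(3.99/2.86×10^-3 + 3.19/3.15×10^-4) = 5.762×10^-3 rad.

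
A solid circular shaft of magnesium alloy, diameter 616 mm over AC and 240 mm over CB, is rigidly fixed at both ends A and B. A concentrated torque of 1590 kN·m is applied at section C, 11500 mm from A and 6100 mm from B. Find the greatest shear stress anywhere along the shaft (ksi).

Compatibility: T_A·a/J_AC = T_B·b/J_CB with T_A + T_B = T₀.
J_AC = 0.0141 m⁴, J_CB = 3.26×10^-4 m⁴, so T_A = T₀·(J_AC/a)/((J_AC/a)+(J_CB/b)) = 1.524e6 N·m, T_B = 66190 N·m.
τ in each portion: τ_AC = 3.32×10^7 Pa, τ_CB = 2.44×10^7 Pa; maximum is in AC.
τ_max = T_AC·r/J = 1.524e6·0.308/0.0141 = 3.320×10^7 Pa.

4.82 ksi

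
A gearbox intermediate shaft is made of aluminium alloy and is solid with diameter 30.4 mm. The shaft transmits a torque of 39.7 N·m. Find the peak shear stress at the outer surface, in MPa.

J = πd⁴/32 = π(0.0304)⁴/32 = 8.385×10^-8 m⁴.
τ_max = T·r/J = 39.70 × 0.0152 / 8.385×10^-8 = 7.197×10^6 Pa.

7.20 MPa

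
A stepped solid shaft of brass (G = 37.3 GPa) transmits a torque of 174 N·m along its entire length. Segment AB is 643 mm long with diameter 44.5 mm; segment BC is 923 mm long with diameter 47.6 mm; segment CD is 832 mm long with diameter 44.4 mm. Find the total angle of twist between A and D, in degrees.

1.52°

J_AB = π(0.0445)⁴/32 = 3.85×10^-7 m⁴; J_BC = π(0.0476)⁴/32 = 5.04×10^-7 m⁴; J_CD = π(0.0444)⁴/32 = 3.82×10^-7 m⁴.
θ = (T/G)·Σ L_i/J_i = (174.0/37.3×10⁹)·(0.643/3.85×10^-7 + 0.923/5.04×10^-7 + 0.832/3.82×10^-7) = 0.02651 rad.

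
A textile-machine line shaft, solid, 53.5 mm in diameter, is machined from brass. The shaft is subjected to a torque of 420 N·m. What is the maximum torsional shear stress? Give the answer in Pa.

1.40e7 Pa

J = πd⁴/32 = π(0.0535)⁴/32 = 8.043×10^-7 m⁴.
τ_max = T·r/J = 420.0 × 0.0267 / 8.043×10^-7 = 1.397×10^7 Pa.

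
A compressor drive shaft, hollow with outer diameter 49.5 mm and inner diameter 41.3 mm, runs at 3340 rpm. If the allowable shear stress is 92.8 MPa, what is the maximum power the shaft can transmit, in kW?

J = π(d_o⁴ − d_i⁴)/32 = π(0.0495⁴ − 0.0413⁴)/32 = 3.038×10^-7 m⁴.
T_max = τ_allow·J/r = 9.28×10^7 × 3.038×10^-7 / 0.0248 = 1139 N·m.
ω = 2π·3340/60 = 349.8 rad/s, so P_max = T_max·ω = 3.984×10^5 W.

398 kW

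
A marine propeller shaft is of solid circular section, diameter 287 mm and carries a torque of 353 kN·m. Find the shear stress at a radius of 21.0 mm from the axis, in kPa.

11100 kPa

J = πd⁴/32 = π(0.287)⁴/32 = 6.661×10^-4 m⁴.
Shear stress varies linearly with radius: τ = T·r/J = 353000 × 0.0210 / 6.661×10^-4 = 1.113×10^7 Pa.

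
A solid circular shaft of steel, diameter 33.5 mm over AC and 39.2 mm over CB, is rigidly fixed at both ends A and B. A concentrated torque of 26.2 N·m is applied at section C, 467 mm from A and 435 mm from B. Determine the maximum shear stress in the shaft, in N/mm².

1.48 N/mm²

Compatibility: T_A·a/J_AC = T_B·b/J_CB with T_A + T_B = T₀.
J_AC = 1.24×10^-7 m⁴, J_CB = 2.32×10^-7 m⁴, so T_A = T₀·(J_AC/a)/((J_AC/a)+(J_CB/b)) = 8.696 N·m, T_B = 17.50 N·m.
τ in each portion: τ_AC = 1.18×10^6 Pa, τ_CB = 1.48×10^6 Pa; maximum is in CB.
τ_max = T_CB·r/J = 17.50·0.0196/2.32×10^-7 = 1.480×10^6 Pa.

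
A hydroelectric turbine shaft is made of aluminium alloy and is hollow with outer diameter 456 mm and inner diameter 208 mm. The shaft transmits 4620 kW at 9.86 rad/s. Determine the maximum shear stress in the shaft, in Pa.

2.63e7 Pa

ω = 9.86 rad/s, so T = P/ω = 4620×10³ / 9.860 = 468600 N·m.
J = π(d_o⁴ − d_i⁴)/32 = π(0.456⁴ − 0.208⁴)/32 = 4.061×10^-3 m⁴.
τ_max = T·r/J = 468600 × 0.228 / 4.061×10^-3 = 2.631×10^7 Pa.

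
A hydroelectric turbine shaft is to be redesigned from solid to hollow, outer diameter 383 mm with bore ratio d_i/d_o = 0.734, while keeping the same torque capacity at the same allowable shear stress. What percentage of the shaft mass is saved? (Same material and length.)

Equal τ_max and T ⇒ the solid shaft needs d_s³ = d_o³(1−k⁴), so d_s = 383·(1−0.734⁴)^(1/3) = 341.6 mm.
Area ratio A_h/A_s = d_o²(1−k²)/d_s² = (1−k²)/(1−k⁴)^(2/3) = 0.5797.
Mass saving = 1 − 0.5797 = 42.0 %.

42.0 %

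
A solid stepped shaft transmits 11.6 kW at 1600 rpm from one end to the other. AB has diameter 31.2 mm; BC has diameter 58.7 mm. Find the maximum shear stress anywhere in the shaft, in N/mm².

11.6 N/mm²

ω = 2π·1600/60 = 167.6 rad/s, so T = P/ω = 11.6×10³ / 167.6 = 69.23 N·m.
Under the same torque, τ_max = 16T/(πd³) is largest where d is smallest — segment AB (d = 31.2 mm).
τ_max = 16·69.23/(π·(0.0312)³) = 1.161×10^7 Pa.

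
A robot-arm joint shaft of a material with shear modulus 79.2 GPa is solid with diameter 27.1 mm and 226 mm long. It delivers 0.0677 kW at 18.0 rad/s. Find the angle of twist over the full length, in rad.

ω = 18.0 rad/s, so T = P/ω = 0.0677×10³ / 18.00 = 3.761 N·m.
J = πd⁴/32 = π(0.0271)⁴/32 = 5.295×10^-8 m⁴.
θ = T·L/(G·J) = 3.761 × 0.226 / (79.2×10⁹ × 5.295×10^-8) = 2.027×10^-4 rad.

2.03e-4 rad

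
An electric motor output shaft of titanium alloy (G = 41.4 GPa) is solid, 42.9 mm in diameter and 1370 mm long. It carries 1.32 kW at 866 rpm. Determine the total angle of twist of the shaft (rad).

0.00145 rad

ω = 2π·866/60 = 90.69 rad/s, so T = P/ω = 1.32×10³ / 90.69 = 14.56 N·m.
J = πd⁴/32 = π(0.0429)⁴/32 = 3.325×10^-7 m⁴.
θ = T·L/(G·J) = 14.56 × 1.37 / (41.4×10⁹ × 3.325×10^-7) = 1.449×10^-3 rad.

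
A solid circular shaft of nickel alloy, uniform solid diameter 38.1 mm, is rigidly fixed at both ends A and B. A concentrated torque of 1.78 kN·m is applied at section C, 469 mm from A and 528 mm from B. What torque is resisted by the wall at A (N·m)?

943 N·m

With uniform GJ and both ends fixed, compatibility θ_AC = θ_CB gives T_A·a = T_B·b, together with T_A + T_B = T₀.
T_A = T₀·b/(a+b) = 1780·528/997.0 = 942.7 N·m; T_B = 837.3 N·m.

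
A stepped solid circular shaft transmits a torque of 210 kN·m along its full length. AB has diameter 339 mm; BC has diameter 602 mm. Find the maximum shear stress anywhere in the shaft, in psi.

3980 psi

Under the same torque, τ_max = 16T/(πd³) is largest where d is smallest — segment AB (d = 339 mm).
τ_max = 16·210000/(π·(0.339)³) = 2.745×10^7 Pa.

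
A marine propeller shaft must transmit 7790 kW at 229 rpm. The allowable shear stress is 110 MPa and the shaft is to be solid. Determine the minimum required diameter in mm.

ω = 2π·229/60 = 23.98 rad/s, so T = P/ω = 7790×10³ / 23.98 = 324800 N·m.
For a solid shaft τ_max = 16T/(πd³), so d = (16T/(π τ_allow))^(1/3) = (16·324800/(π·1.10×10^8))^(1/3) = 0.2468 m.

247 mm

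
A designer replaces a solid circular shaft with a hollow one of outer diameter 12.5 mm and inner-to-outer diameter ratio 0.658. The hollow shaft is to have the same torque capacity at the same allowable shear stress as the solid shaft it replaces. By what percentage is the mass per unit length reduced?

Equal τ_max and T ⇒ the solid shaft needs d_s³ = d_o³(1−k⁴), so d_s = 12.5·(1−0.658⁴)^(1/3) = 11.66 mm.
Area ratio A_h/A_s = d_o²(1−k²)/d_s² = (1−k²)/(1−k⁴)^(2/3) = 0.6512.
Mass saving = 1 − 0.6512 = 34.9 %.

34.9 %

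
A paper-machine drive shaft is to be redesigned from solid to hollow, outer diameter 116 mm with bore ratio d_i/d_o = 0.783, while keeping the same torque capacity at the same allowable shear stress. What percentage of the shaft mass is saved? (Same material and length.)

Equal τ_max and T ⇒ the solid shaft needs d_s³ = d_o³(1−k⁴), so d_s = 116·(1−0.783⁴)^(1/3) = 99.13 mm.
Area ratio A_h/A_s = d_o²(1−k²)/d_s² = (1−k²)/(1−k⁴)^(2/3) = 0.5298.
Mass saving = 1 − 0.5298 = 47.0 %.

47.0 %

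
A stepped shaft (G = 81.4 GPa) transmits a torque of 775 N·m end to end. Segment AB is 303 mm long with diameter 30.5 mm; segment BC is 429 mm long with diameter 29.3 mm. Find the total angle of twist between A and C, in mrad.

J_AB = π(0.0305)⁴/32 = 8.50×10^-8 m⁴; J_BC = π(0.0293)⁴/32 = 7.24×10^-8 m⁴.
θ = (T/G)·Σ L_i/J_i = (775.0/81.4×10⁹)·(0.303/8.50×10^-8 + 0.429/7.24×10^-8) = 0.09041 rad.

90.4 mrad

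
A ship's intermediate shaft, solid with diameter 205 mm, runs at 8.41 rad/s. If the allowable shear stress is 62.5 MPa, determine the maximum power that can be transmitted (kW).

889 kW

J = πd⁴/32 = π(0.205)⁴/32 = 1.734×10^-4 m⁴.
T_max = τ_allow·J/r = 6.25×10^7 × 1.734×10^-4 / 0.102 = 105700 N·m.
ω = 8.41 rad/s, so P_max = T_max·ω = 8.891×10^5 W.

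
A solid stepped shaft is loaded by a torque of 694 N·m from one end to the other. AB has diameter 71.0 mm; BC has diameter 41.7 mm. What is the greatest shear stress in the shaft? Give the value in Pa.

4.87e7 Pa

Under the same torque, τ_max = 16T/(πd³) is largest where d is smallest — segment BC (d = 41.7 mm).
τ_max = 16·694.0/(π·(0.0417)³) = 4.874×10^7 Pa.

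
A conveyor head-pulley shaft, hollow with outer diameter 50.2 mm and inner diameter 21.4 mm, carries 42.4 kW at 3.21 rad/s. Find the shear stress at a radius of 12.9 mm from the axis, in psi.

41000 psi

ω = 3.21 rad/s, so T = P/ω = 42.4×10³ / 3.210 = 13210 N·m.
J = π(d_o⁴ − d_i⁴)/32 = π(0.0502⁴ − 0.0214⁴)/32 = 6.029×10^-7 m⁴.
Shear stress varies linearly with radius: τ = T·r/J = 13210 × 0.0129 / 6.029×10^-7 = 2.826×10^8 Pa.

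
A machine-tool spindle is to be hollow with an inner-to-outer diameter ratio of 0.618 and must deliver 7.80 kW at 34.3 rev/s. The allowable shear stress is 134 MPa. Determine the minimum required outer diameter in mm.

ω = 2π·34.3 = 215.5 rad/s, so T = P/ω = 7.80×10³ / 215.5 = 36.19 N·m.
For a hollow shaft with d_i/d_o = 0.618: τ_max = 16T/(π d_o³ (1−k⁴)), so d_o = [16T/(π τ_allow (1−k⁴))]^(1/3) = [16·36.19/(π·1.34×10^8·0.8541)]^(1/3) = 0.01172 m.

11.7 mm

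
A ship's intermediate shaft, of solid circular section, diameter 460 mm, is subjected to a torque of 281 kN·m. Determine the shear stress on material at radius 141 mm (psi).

J = πd⁴/32 = π(0.460)⁴/32 = 4.396×10^-3 m⁴.
Shear stress varies linearly with radius: τ = T·r/J = 281000 × 0.141 / 4.396×10^-3 = 9.014×10^6 Pa.

1310 psi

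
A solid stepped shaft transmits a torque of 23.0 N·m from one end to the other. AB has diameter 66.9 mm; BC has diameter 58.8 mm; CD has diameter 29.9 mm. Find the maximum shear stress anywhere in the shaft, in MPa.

Under the same torque, τ_max = 16T/(πd³) is largest where d is smallest — segment CD (d = 29.9 mm).
τ_max = 16·23.00/(π·(0.0299)³) = 4.382×10^6 Pa.

4.38 MPa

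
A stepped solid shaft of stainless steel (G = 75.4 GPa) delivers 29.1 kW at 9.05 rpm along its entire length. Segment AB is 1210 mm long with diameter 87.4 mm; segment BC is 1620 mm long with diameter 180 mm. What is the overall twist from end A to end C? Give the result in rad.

0.0924 rad

ω = 2π·9.05/60 = 0.9477 rad/s, so T = P/ω = 29.1×10³ / 0.9477 = 30710 N·m.
J_AB = π(0.0874)⁴/32 = 5.73×10^-6 m⁴; J_BC = π(0.180)⁴/32 = 1.03×10^-4 m⁴.
θ = (T/G)·Σ L_i/J_i = (30710/75.4×10⁹)·(1.21/5.73×10^-6 + 1.62/1.03×10^-4) = 0.09242 rad.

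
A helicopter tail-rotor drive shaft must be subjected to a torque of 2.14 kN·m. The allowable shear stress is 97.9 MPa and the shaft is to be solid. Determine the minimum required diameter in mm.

48.1 mm

For a solid shaft τ_max = 16T/(πd³), so d = (16T/(π τ_allow))^(1/3) = (16·2140/(π·9.79×10^7))^(1/3) = 0.04811 m.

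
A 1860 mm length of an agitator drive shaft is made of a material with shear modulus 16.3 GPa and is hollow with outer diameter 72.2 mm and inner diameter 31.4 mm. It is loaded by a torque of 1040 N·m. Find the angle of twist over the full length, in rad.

J = π(d_o⁴ − d_i⁴)/32 = π(0.0722⁴ − 0.0314⁴)/32 = 2.572×10^-6 m⁴.
θ = T·L/(G·J) = 1040 × 1.86 / (16.3×10⁹ × 2.572×10^-6) = 0.04614 rad.

0.0461 rad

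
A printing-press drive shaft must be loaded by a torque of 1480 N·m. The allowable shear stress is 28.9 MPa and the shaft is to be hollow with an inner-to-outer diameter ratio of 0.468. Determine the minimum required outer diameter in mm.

For a hollow shaft with d_i/d_o = 0.468: τ_max = 16T/(π d_o³ (1−k⁴)), so d_o = [16T/(π τ_allow (1−k⁴))]^(1/3) = [16·1480/(π·2.89×10^7·0.9520)]^(1/3) = 0.06495 m.

64.9 mm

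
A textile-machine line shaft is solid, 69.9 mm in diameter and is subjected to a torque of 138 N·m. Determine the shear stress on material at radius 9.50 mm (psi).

J = πd⁴/32 = π(0.0699)⁴/32 = 2.344×10^-6 m⁴.
Shear stress varies linearly with radius: τ = T·r/J = 138.0 × 0.00950 / 2.344×10^-6 = 5.594×10^5 Pa.

81.1 psi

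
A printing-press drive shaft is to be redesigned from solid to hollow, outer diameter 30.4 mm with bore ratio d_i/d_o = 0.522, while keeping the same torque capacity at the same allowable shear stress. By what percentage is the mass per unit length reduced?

Equal τ_max and T ⇒ the solid shaft needs d_s³ = d_o³(1−k⁴), so d_s = 30.4·(1−0.522⁴)^(1/3) = 29.63 mm.
Area ratio A_h/A_s = d_o²(1−k²)/d_s² = (1−k²)/(1−k⁴)^(2/3) = 0.7659.
Mass saving = 1 − 0.7659 = 23.4 %.

23.4 %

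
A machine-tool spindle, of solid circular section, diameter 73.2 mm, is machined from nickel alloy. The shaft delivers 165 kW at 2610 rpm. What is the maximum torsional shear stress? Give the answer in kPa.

7840 kPa

ω = 2π·2610/60 = 273.3 rad/s, so T = P/ω = 165×10³ / 273.3 = 603.7 N·m.
J = πd⁴/32 = π(0.0732)⁴/32 = 2.819×10^-6 m⁴.
τ_max = T·r/J = 603.7 × 0.0366 / 2.819×10^-6 = 7.839×10^6 Pa.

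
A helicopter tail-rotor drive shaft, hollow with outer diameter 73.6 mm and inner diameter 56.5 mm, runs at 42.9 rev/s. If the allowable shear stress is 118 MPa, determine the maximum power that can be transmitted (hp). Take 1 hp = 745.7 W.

J = π(d_o⁴ − d_i⁴)/32 = π(0.0736⁴ − 0.0565⁴)/32 = 1.880×10^-6 m⁴.
T_max = τ_allow·J/r = 1.18×10^8 × 1.880×10^-6 / 0.0368 = 6029 N·m.
ω = 2π·42.9 = 269.5 rad/s, so P_max = T_max·ω = 1.625×10^6 W.

2180 hp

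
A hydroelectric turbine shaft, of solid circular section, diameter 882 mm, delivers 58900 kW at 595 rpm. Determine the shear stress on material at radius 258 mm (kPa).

ω = 2π·595/60 = 62.31 rad/s, so T = P/ω = 58900×10³ / 62.31 = 945300 N·m.
J = πd⁴/32 = π(0.882)⁴/32 = 0.05941 m⁴.
Shear stress varies linearly with radius: τ = T·r/J = 945300 × 0.258 / 0.05941 = 4.105×10^6 Pa.

4110 kPa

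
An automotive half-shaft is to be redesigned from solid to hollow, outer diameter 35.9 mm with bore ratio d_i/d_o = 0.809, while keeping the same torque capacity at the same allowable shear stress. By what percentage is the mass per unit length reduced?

Equal τ_max and T ⇒ the solid shaft needs d_s³ = d_o³(1−k⁴), so d_s = 35.9·(1−0.809⁴)^(1/3) = 29.79 mm.
Area ratio A_h/A_s = d_o²(1−k²)/d_s² = (1−k²)/(1−k⁴)^(2/3) = 0.5016.
Mass saving = 1 − 0.5016 = 49.8 %.

49.8 %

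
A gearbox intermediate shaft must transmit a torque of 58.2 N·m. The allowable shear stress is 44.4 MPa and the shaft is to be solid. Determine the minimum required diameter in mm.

For a solid shaft τ_max = 16T/(πd³), so d = (16T/(π τ_allow))^(1/3) = (16·58.20/(π·4.44×10^7))^(1/3) = 0.01883 m.

18.8 mm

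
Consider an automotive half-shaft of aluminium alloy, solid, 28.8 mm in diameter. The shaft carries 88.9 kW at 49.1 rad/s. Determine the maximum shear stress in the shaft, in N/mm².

386 N/mm²

ω = 49.1 rad/s, so T = P/ω = 88.9×10³ / 49.10 = 1811 N·m.
J = πd⁴/32 = π(0.0288)⁴/32 = 6.754×10^-8 m⁴.
τ_max = T·r/J = 1811 × 0.0144 / 6.754×10^-8 = 3.860×10^8 Pa.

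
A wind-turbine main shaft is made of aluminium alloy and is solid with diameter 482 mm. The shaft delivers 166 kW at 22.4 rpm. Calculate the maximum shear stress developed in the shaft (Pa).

3.22e6 Pa

ω = 2π·22.4/60 = 2.346 rad/s, so T = P/ω = 166×10³ / 2.346 = 70770 N·m.
J = πd⁴/32 = π(0.482)⁴/32 = 5.299×10^-3 m⁴.
τ_max = T·r/J = 70770 × 0.241 / 5.299×10^-3 = 3.219×10^6 Pa.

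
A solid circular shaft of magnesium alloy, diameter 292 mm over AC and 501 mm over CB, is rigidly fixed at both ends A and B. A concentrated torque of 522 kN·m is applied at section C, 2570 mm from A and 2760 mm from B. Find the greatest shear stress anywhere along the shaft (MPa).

Compatibility: T_A·a/J_AC = T_B·b/J_CB with T_A + T_B = T₀.
J_AC = 7.14×10^-4 m⁴, J_CB = 6.19×10^-3 m⁴, so T_A = T₀·(J_AC/a)/((J_AC/a)+(J_CB/b)) = 57560 N·m, T_B = 464400 N·m.
τ in each portion: τ_AC = 1.18×10^7 Pa, τ_CB = 1.88×10^7 Pa; maximum is in CB.
τ_max = T_CB·r/J = 464400·0.251/6.19×10^-3 = 1.881×10^7 Pa.

18.8 MPa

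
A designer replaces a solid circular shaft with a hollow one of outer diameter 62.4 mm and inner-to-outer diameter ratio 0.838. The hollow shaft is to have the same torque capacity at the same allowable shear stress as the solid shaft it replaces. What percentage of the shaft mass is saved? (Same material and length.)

Equal τ_max and T ⇒ the solid shaft needs d_s³ = d_o³(1−k⁴), so d_s = 62.4·(1−0.838⁴)^(1/3) = 49.75 mm.
Area ratio A_h/A_s = d_o²(1−k²)/d_s² = (1−k²)/(1−k⁴)^(2/3) = 0.4684.
Mass saving = 1 − 0.4684 = 53.2 %.

53.2 %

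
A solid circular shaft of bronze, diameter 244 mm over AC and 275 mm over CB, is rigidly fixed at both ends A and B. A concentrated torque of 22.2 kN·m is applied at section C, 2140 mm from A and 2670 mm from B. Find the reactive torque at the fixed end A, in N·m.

Compatibility: T_A·a/J_AC = T_B·b/J_CB with T_A + T_B = T₀.
J_AC = 3.48×10^-4 m⁴, J_CB = 5.61×10^-4 m⁴, so T_A = T₀·(J_AC/a)/((J_AC/a)+(J_CB/b)) = 9681 N·m, T_B = 12520 N·m.

9680 N·m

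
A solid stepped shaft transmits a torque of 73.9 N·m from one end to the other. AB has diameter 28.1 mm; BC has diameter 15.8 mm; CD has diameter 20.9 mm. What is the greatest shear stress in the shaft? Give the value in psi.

Under the same torque, τ_max = 16T/(πd³) is largest where d is smallest — segment BC (d = 15.8 mm).
τ_max = 16·73.90/(π·(0.0158)³) = 9.542×10^7 Pa.

13800 psi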